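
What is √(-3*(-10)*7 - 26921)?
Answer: I*√26711 ≈ 163.44*I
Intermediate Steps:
√(-3*(-10)*7 - 26921) = √(30*7 - 26921) = √(210 - 26921) = √(-26711) = I*√26711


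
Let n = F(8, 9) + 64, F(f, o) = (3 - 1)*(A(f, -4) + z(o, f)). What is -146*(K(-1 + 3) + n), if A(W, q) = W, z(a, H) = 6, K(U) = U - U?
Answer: -13432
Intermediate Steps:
K(U) = 0
F(f, o) = 12 + 2*f (F(f, o) = (3 - 1)*(f + 6) = 2*(6 + f) = 12 + 2*f)
n = 92 (n = (12 + 2*8) + 64 = (12 + 16) + 64 = 28 + 64 = 92)
-146*(K(-1 + 3) + n) = -146*(0 + 92) = -146*92 = -13432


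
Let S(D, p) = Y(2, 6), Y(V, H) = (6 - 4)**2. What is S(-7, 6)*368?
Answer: 1472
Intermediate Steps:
Y(V, H) = 4 (Y(V, H) = 2**2 = 4)
S(D, p) = 4
S(-7, 6)*368 = 4*368 = 1472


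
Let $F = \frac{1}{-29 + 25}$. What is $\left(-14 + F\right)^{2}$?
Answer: $\frac{3249}{16} \approx 203.06$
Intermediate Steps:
$F = - \frac{1}{4}$ ($F = \frac{1}{-4} = - \frac{1}{4} \approx -0.25$)
$\left(-14 + F\right)^{2} = \left(-14 - \frac{1}{4}\right)^{2} = \left(- \frac{57}{4}\right)^{2} = \frac{3249}{16}$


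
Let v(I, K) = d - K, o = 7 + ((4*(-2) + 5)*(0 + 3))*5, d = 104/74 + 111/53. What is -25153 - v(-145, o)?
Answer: -49406414/1961 ≈ -25195.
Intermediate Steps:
d = 6863/1961 (d = 104*(1/74) + 111*(1/53) = 52/37 + 111/53 = 6863/1961 ≈ 3.4997)
o = -38 (o = 7 + ((-8 + 5)*3)*5 = 7 - 3*3*5 = 7 - 9*5 = 7 - 45 = -38)
v(I, K) = 6863/1961 - K
-25153 - v(-145, o) = -25153 - (6863/1961 - 1*(-38)) = -25153 - (6863/1961 + 38) = -25153 - 1*81381/1961 = -25153 - 81381/1961 = -49406414/1961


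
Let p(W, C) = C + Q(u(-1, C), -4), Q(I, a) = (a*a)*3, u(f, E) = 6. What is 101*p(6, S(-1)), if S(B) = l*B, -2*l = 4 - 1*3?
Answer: 9797/2 ≈ 4898.5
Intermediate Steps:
Q(I, a) = 3*a² (Q(I, a) = a²*3 = 3*a²)
l = -½ (l = -(4 - 1*3)/2 = -(4 - 3)/2 = -½*1 = -½ ≈ -0.50000)
S(B) = -B/2
p(W, C) = 48 + C (p(W, C) = C + 3*(-4)² = C + 3*16 = C + 48 = 48 + C)
101*p(6, S(-1)) = 101*(48 - ½*(-1)) = 101*(48 + ½) = 101*(97/2) = 9797/2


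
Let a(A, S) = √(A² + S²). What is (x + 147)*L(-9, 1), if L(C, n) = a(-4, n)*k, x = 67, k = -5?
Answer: -1070*√17 ≈ -4411.7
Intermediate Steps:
L(C, n) = -5*√(16 + n²) (L(C, n) = √((-4)² + n²)*(-5) = √(16 + n²)*(-5) = -5*√(16 + n²))
(x + 147)*L(-9, 1) = (67 + 147)*(-5*√(16 + 1²)) = 214*(-5*√(16 + 1)) = 214*(-5*√17) = -1070*√17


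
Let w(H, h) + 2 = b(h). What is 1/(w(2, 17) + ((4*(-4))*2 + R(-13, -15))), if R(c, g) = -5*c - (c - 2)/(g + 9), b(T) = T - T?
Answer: 2/57 ≈ 0.035088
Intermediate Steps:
b(T) = 0
w(H, h) = -2 (w(H, h) = -2 + 0 = -2)
R(c, g) = -5*c - (-2 + c)/(9 + g)
1/(w(2, 17) + ((4*(-4))*2 + R(-13, -15))) = 1/(-2 + ((4*(-4))*2 + (2 - 46*(-13) - 5*(-13)*(-15))/(9 - 15))) = 1/(-2 + (-16*2 + (2 + 598 - 975)/(-6))) = 1/(-2 + (-32 - ⅙*(-375))) = 1/(-2 + (-32 + 125/2)) = 1/(-2 + 61/2) = 1/(57/2) = 2/57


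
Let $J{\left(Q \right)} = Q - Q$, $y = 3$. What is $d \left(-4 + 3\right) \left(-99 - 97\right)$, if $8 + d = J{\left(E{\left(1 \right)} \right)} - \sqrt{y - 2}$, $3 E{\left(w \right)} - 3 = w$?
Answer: $-1764$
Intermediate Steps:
$E{\left(w \right)} = 1 + \frac{w}{3}$
$J{\left(Q \right)} = 0$
$d = -9$ ($d = -8 + \left(0 - \sqrt{3 - 2}\right) = -8 + \left(0 - \sqrt{1}\right) = -8 + \left(0 - 1\right) = -8 - 1 = -9$)
$d \left(-4 + 3\right) \left(-99 - 97\right) = - 9 \left(-4 + 3\right) \left(-99 - 97\right) = \left(-9\right) \left(-1\right) \left(-196\right) = 9 \left(-196\right) = -1764$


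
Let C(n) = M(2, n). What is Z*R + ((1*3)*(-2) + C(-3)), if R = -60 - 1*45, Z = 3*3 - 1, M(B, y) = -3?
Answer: -849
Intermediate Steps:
C(n) = -3
Z = 8 (Z = 9 - 1 = 8)
R = -105 (R = -60 - 45 = -105)
Z*R + ((1*3)*(-2) + C(-3)) = 8*(-105) + ((1*3)*(-2) - 3) = -840 + (3*(-2) - 3) = -840 + (-6 - 3) = -840 - 9 = -849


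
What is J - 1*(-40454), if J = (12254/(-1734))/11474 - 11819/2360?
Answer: 474814142972099/11738590440 ≈ 40449.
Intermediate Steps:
J = -58794687661/11738590440 (J = (12254*(-1/1734))*(1/11474) - 11819*1/2360 = -6127/867*1/11474 - 11819/2360 = -6127/9947958 - 11819/2360 = -58794687661/11738590440 ≈ -5.0087)
J - 1*(-40454) = -58794687661/11738590440 - 1*(-40454) = -58794687661/11738590440 + 40454 = 474814142972099/11738590440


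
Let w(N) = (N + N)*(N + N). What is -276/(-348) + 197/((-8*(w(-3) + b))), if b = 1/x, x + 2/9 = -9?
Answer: 73957/691128 ≈ 0.10701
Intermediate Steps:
x = -83/9 (x = -2/9 - 9 = -83/9 ≈ -9.2222)
w(N) = 4*N² (w(N) = (2*N)*(2*N) = 4*N²)
b = -9/83 (b = 1/(-83/9) = -9/83 ≈ -0.10843)
-276/(-348) + 197/((-8*(w(-3) + b))) = -276/(-348) + 197/((-8*(4*(-3)² - 9/83))) = -276*(-1/348) + 197/((-8*(4*9 - 9/83))) = 23/29 + 197/((-8*(36 - 9/83))) = 23/29 + 197/((-8*2979/83)) = 23/29 + 197/(-23832/83) = 23/29 + 197*(-83/23832) = 23/29 - 16351/23832 = 73957/691128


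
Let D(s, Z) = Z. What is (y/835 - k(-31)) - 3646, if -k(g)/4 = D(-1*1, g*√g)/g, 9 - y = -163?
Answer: -3044238/835 + 4*I*√31 ≈ -3645.8 + 22.271*I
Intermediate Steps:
y = 172 (y = 9 - 1*(-163) = 9 + 163 = 172)
k(g) = -4*√g (k(g) = -4*g*√g/g = -4*g^(3/2)/g = -4*√g)
(y/835 - k(-31)) - 3646 = (172/835 - (-4)*√(-31)) - 3646 = (172*(1/835) - (-4)*I*√31) - 3646 = (172/835 - (-4)*I*√31) - 3646 = (172/835 + 4*I*√31) - 3646 = -3044238/835 + 4*I*√31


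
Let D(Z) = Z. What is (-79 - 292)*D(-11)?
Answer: 4081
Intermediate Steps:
(-79 - 292)*D(-11) = (-79 - 292)*(-11) = -371*(-11) = 4081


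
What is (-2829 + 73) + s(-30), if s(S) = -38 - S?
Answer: -2764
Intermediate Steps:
(-2829 + 73) + s(-30) = (-2829 + 73) + (-38 - 1*(-30)) = -2756 + (-38 + 30) = -2756 - 8 = -2764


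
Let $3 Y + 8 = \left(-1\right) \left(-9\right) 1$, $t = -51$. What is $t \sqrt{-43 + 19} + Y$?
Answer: $\frac{1}{3} - 102 i \sqrt{6} \approx 0.33333 - 249.85 i$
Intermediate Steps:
$Y = \frac{1}{3}$ ($Y = - \frac{8}{3} + \frac{\left(-1\right) \left(-9\right) 1}{3} = - \frac{8}{3} + \frac{9 \cdot 1}{3} = - \frac{8}{3} + \frac{1}{3} \cdot 9 = - \frac{8}{3} + 3 = \frac{1}{3} \approx 0.33333$)
$t \sqrt{-43 + 19} + Y = - 51 \sqrt{-43 + 19} + \frac{1}{3} = - 51 \sqrt{-24} + \frac{1}{3} = - 51 \cdot 2 i \sqrt{6} + \frac{1}{3} = - 102 i \sqrt{6} + \frac{1}{3} = \frac{1}{3} - 102 i \sqrt{6}$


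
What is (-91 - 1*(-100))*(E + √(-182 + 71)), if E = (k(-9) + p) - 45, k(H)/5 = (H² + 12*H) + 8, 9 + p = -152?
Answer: -2709 + 9*I*√111 ≈ -2709.0 + 94.821*I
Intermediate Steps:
p = -161 (p = -9 - 152 = -161)
k(H) = 40 + 5*H² + 60*H (k(H) = 5*((H² + 12*H) + 8) = 5*(8 + H² + 12*H) = 40 + 5*H² + 60*H)
E = -301 (E = ((40 + 5*(-9)² + 60*(-9)) - 161) - 45 = ((40 + 5*81 - 540) - 161) - 45 = ((40 + 405 - 540) - 161) - 45 = (-95 - 161) - 45 = -256 - 45 = -301)
(-91 - 1*(-100))*(E + √(-182 + 71)) = (-91 - 1*(-100))*(-301 + √(-182 + 71)) = (-91 + 100)*(-301 + √(-111)) = 9*(-301 + I*√111) = -2709 + 9*I*√111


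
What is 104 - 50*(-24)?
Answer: 1304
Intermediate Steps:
104 - 50*(-24) = 104 + 1200 = 1304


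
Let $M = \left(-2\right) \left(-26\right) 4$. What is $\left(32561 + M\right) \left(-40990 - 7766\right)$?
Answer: $-1597685364$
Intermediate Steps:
$M = 208$ ($M = 52 \cdot 4 = 208$)
$\left(32561 + M\right) \left(-40990 - 7766\right) = \left(32561 + 208\right) \left(-40990 - 7766\right) = 32769 \left(-48756\right) = -1597685364$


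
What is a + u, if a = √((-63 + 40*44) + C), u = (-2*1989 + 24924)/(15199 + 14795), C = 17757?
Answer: 3491/4999 + √19454 ≈ 140.18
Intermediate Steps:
u = 3491/4999 (u = (-1*3978 + 24924)/29994 = (-3978 + 24924)*(1/29994) = 20946*(1/29994) = 3491/4999 ≈ 0.69834)
a = √19454 (a = √((-63 + 40*44) + 17757) = √((-63 + 1760) + 17757) = √(1697 + 17757) = √19454 ≈ 139.48)
a + u = √19454 + 3491/4999 = 3491/4999 + √19454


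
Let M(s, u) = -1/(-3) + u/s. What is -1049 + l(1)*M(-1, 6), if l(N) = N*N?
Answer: -3164/3 ≈ -1054.7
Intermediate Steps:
M(s, u) = ⅓ + u/s (M(s, u) = -1*(-⅓) + u/s = ⅓ + u/s)
l(N) = N²
-1049 + l(1)*M(-1, 6) = -1049 + 1²*((6 + (⅓)*(-1))/(-1)) = -1049 + 1*(-(6 - ⅓)) = -1049 + 1*(-1*17/3) = -1049 + 1*(-17/3) = -1049 - 17/3 = -3164/3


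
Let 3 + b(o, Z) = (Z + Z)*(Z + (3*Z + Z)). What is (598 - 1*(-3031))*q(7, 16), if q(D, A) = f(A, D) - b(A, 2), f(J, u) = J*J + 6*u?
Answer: 947169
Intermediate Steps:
f(J, u) = J² + 6*u
b(o, Z) = -3 + 10*Z² (b(o, Z) = -3 + (Z + Z)*(Z + (3*Z + Z)) = -3 + (2*Z)*(Z + 4*Z) = -3 + (2*Z)*(5*Z) = -3 + 10*Z²)
q(D, A) = -37 + A² + 6*D (q(D, A) = (A² + 6*D) - (-3 + 10*2²) = (A² + 6*D) - (-3 + 10*4) = (A² + 6*D) - (-3 + 40) = (A² + 6*D) - 1*37 = (A² + 6*D) - 37 = -37 + A² + 6*D)
(598 - 1*(-3031))*q(7, 16) = (598 - 1*(-3031))*(-37 + 16² + 6*7) = (598 + 3031)*(-37 + 256 + 42) = 3629*261 = 947169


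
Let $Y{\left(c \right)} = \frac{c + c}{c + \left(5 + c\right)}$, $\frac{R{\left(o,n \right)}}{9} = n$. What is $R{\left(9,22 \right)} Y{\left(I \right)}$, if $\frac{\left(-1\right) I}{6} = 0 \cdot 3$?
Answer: $0$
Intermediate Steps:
$R{\left(o,n \right)} = 9 n$
$I = 0$ ($I = - 6 \cdot 0 \cdot 3 = \left(-6\right) 0 = 0$)
$Y{\left(c \right)} = \frac{2 c}{5 + 2 c}$
$R{\left(9,22 \right)} Y{\left(I \right)} = 9 \cdot 22 \cdot 2 \cdot 0 \frac{1}{5 + 2 \cdot 0} = 198 \cdot 2 \cdot 0 \frac{1}{5 + 0} = 198 \cdot 2 \cdot 0 \cdot \frac{1}{5} = 198 \cdot 0 = 0$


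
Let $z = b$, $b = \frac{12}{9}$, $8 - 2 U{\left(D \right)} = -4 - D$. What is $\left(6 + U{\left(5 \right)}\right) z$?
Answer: $\frac{58}{3} \approx 19.333$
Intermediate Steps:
$U{\left(D \right)} = 6 + \frac{D}{2}$ ($U{\left(D \right)} = 4 - \frac{-4 - D}{2} = 4 + \left(2 + \frac{D}{2}\right) = 6 + \frac{D}{2}$)
$b = \frac{4}{3}$ ($b = 12 \cdot \frac{1}{9} = \frac{4}{3} \approx 1.3333$)
$z = \frac{4}{3} \approx 1.3333$
$\left(6 + U{\left(5 \right)}\right) z = \left(6 + \left(6 + \frac{1}{2} \cdot 5\right)\right) \frac{4}{3} = \left(6 + \left(6 + \frac{5}{2}\right)\right) \frac{4}{3} = \left(6 + \frac{17}{2}\right) \frac{4}{3} = \frac{29}{2} \cdot \frac{4}{3} = \frac{58}{3}$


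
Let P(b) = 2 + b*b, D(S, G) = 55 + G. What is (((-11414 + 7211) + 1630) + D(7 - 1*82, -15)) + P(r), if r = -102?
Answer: 7873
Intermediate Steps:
P(b) = 2 + b²
(((-11414 + 7211) + 1630) + D(7 - 1*82, -15)) + P(r) = (((-11414 + 7211) + 1630) + (55 - 15)) + (2 + (-102)²) = ((-4203 + 1630) + 40) + (2 + 10404) = (-2573 + 40) + 10406 = -2533 + 10406 = 7873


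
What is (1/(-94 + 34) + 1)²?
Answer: 3481/3600 ≈ 0.96694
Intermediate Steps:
(1/(-94 + 34) + 1)² = (1/(-60) + 1)² = (-1/60 + 1)² = (59/60)² = 3481/3600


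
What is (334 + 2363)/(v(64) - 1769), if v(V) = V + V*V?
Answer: 899/797 ≈ 1.1280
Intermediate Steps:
v(V) = V + V**2
(334 + 2363)/(v(64) - 1769) = (334 + 2363)/(64*(1 + 64) - 1769) = 2697/(64*65 - 1769) = 2697/(4160 - 1769) = 2697/2391 = 2697*(1/2391) = 899/797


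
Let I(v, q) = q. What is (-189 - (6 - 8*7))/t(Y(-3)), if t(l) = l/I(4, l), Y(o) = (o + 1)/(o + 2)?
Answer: -139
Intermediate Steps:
Y(o) = (1 + o)/(2 + o)
t(l) = 1 (t(l) = l/l = 1)
(-189 - (6 - 8*7))/t(Y(-3)) = (-189 - (6 - 8*7))/1 = (-189 - (6 - 56))*1 = (-189 - 1*(-50))*1 = (-189 + 50)*1 = -139*1 = -139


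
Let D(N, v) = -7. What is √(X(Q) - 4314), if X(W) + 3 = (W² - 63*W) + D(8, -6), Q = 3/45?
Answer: 2*I*√243461/15 ≈ 65.789*I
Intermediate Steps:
Q = 1/15 (Q = 3*(1/45) = 1/15 ≈ 0.066667)
X(W) = -10 + W² - 63*W (X(W) = -3 + ((W² - 63*W) - 7) = -3 + (-7 + W² - 63*W) = -10 + W² - 63*W)
√(X(Q) - 4314) = √((-10 + (1/15)² - 63*1/15) - 4314) = √((-10 + 1/225 - 21/5) - 4314) = √(-3194/225 - 4314) = √(-973844/225) = 2*I*√243461/15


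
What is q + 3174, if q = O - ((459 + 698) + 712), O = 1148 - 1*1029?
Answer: 1424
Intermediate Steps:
O = 119 (O = 1148 - 1029 = 119)
q = -1750 (q = 119 - ((459 + 698) + 712) = 119 - (1157 + 712) = 119 - 1*1869 = 119 - 1869 = -1750)
q + 3174 = -1750 + 3174 = 1424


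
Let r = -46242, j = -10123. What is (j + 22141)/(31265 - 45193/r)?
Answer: 555736356/1445801323 ≈ 0.38438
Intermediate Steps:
(j + 22141)/(31265 - 45193/r) = (-10123 + 22141)/(31265 - 45193/(-46242)) = 12018/(31265 - 45193*(-1/46242)) = 12018/(31265 + 45193/46242) = 12018/(1445801323/46242) = 12018*(46242/1445801323) = 555736356/1445801323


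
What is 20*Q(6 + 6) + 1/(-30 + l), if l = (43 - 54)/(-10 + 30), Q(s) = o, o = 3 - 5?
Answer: -24460/611 ≈ -40.033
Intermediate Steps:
o = -2
Q(s) = -2
l = -11/20 ≈ -0.55000
20*Q(6 + 6) + 1/(-30 + l) = 20*(-2) + 1/(-30 - 11/20) = -40 + 1/(-611/20) = -40 - 20/611 = -24460/611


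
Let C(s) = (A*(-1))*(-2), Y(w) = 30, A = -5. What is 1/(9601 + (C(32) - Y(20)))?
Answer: 1/9561 ≈ 0.00010459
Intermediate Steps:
C(s) = -10 (C(s) = -5*(-1)*(-2) = 5*(-2) = -10)
1/(9601 + (C(32) - Y(20))) = 1/(9601 + (-10 - 1*30)) = 1/(9601 + (-10 - 30)) = 1/(9601 - 40) = 1/9561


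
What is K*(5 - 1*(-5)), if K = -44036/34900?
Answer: -22018/1745 ≈ -12.618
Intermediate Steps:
K = -11009/8725 (K = -44036*1/34900 = -11009/8725 ≈ -1.2618)
K*(5 - 1*(-5)) = -11009*(5 - 1*(-5))/8725 = -11009*(5 + 5)/8725 = -11009/8725*10 = -22018/1745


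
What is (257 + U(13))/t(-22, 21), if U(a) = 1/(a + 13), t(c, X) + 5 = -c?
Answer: 6683/442 ≈ 15.120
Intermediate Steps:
t(c, X) = -5 - c
U(a) = 1/(13 + a)
(257 + U(13))/t(-22, 21) = (257 + 1/(13 + 13))/(-5 - 1*(-22)) = (257 + 1/26)/(-5 + 22) = (257 + 1/26)/17 = (6683/26)*(1/17) = 6683/442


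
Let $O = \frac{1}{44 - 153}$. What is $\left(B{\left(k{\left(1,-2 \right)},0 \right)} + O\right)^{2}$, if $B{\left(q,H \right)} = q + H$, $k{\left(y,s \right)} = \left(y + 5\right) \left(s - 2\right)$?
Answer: $\frac{6848689}{11881} \approx 576.44$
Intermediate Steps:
$k{\left(y,s \right)} = \left(-2 + s\right) \left(5 + y\right)$ ($k{\left(y,s \right)} = \left(5 + y\right) \left(-2 + s\right) = \left(-2 + s\right) \left(5 + y\right)$)
$B{\left(q,H \right)} = H + q$
$O = - \frac{1}{109}$ ($O = \frac{1}{-109} = - \frac{1}{109} \approx -0.0091743$)
$\left(B{\left(k{\left(1,-2 \right)},0 \right)} + O\right)^{2} = \left(\left(0 - 24\right) - \frac{1}{109}\right)^{2} = \left(-24 - \frac{1}{109}\right)^{2} = \left(- \frac{2617}{109}\right)^{2} = \frac{6848689}{11881}$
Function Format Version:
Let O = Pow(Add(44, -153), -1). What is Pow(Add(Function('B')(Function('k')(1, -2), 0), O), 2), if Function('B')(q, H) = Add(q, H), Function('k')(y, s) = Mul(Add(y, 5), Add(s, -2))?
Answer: Rational(6848689, 11881) ≈ 576.44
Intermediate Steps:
Function('k')(y, s) = Mul(Add(-2, s), Add(5, y)) (Function('k')(y, s) = Mul(Add(5, y), Add(-2, s)) = Mul(Add(-2, s), Add(5, y)))
Function('B')(q, H) = Add(H, q)
O = Rational(-1, 109) (O = Pow(-109, -1) = Rational(-1, 109) ≈ -0.0091743)
Pow(Add(Function('B')(Function('k')(1, -2), 0), O), 2) = Pow(Add(Add(0, Add(-10, Mul(-2, 1), Mul(5, -2), Mul(-2, 1))), Rational(-1, 109)), 2) = Pow(Add(Add(0, Add(-10, -2, -10, -2)), Rational(-1, 109)), 2) = Pow(Add(Add(0, -24), Rational(-1, 109)), 2) = Pow(Add(-24, Rational(-1, 109)), 2) = Pow(Rational(-2617, 109), 2) = Rational(6848689, 11881)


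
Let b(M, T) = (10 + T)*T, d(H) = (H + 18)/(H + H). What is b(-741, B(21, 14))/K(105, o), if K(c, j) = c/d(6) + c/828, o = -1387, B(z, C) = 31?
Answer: 350796/14525 ≈ 24.151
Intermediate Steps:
d(H) = (18 + H)/(2*H) (d(H) = (18 + H)/((2*H)) = (18 + H)*(1/(2*H)) = (18 + H)/(2*H))
K(c, j) = 415*c/828 (K(c, j) = c/(((½)*(18 + 6)/6)) + c/828 = c/(((½)*(⅙)*24)) + c*(1/828) = c/2 + c/828 = 415*c/828)
b(M, T) = T*(10 + T)
b(-741, B(21, 14))/K(105, o) = (31*(10 + 31))/(((415/828)*105)) = (31*41)/(14525/276) = 1271*(276/14525) = 350796/14525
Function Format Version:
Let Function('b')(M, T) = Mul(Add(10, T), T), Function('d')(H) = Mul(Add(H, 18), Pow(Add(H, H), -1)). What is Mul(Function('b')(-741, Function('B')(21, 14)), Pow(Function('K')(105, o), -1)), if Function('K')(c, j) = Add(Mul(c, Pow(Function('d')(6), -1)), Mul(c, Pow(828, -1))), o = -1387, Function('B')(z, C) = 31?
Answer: Rational(350796, 14525) ≈ 24.151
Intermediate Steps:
Function('d')(H) = Mul(Rational(1, 2), Pow(H, -1), Add(18, H)) (Function('d')(H) = Mul(Add(18, H), Pow(Mul(2, H), -1)) = Mul(Add(18, H), Mul(Rational(1, 2), Pow(H, -1))) = Mul(Rational(1, 2), Pow(H, -1), Add(18, H)))
Function('K')(c, j) = Mul(Rational(415, 828), c) (Function('K')(c, j) = Add(Mul(c, Pow(Mul(Rational(1, 2), Pow(6, -1), Add(18, 6)), -1)), Mul(c, Pow(828, -1))) = Add(Mul(c, Pow(Mul(Rational(1, 2), Rational(1, 6), 24), -1)), Mul(c, Rational(1, 828))) = Add(Mul(c, Pow(2, -1)), Mul(Rational(1, 828), c)) = Add(Mul(c, Rational(1, 2)), Mul(Rational(1, 828), c)) = Add(Mul(Rational(1, 2), c), Mul(Rational(1, 828), c)) = Mul(Rational(415, 828), c))
Function('b')(M, T) = Mul(T, Add(10, T))
Mul(Function('b')(-741, Function('B')(21, 14)), Pow(Function('K')(105, o), -1)) = Mul(Mul(31, Add(10, 31)), Pow(Mul(Rational(415, 828), 105), -1)) = Mul(Mul(31, 41), Pow(Rational(14525, 276), -1)) = Mul(1271, Rational(276, 14525)) = Rational(350796, 14525)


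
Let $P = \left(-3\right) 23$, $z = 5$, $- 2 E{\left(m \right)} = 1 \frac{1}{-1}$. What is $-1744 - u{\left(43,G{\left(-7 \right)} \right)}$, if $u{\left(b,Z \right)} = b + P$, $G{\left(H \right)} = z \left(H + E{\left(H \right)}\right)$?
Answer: $-1718$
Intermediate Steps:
$E{\left(m \right)} = \frac{1}{2}$ ($E{\left(m \right)} = - \frac{1 \frac{1}{-1}}{2} = - \frac{1 \left(-1\right)}{2} = \left(- \frac{1}{2}\right) \left(-1\right) = \frac{1}{2}$)
$P = -69$
$G{\left(H \right)} = \frac{5}{2} + 5 H$ ($G{\left(H \right)} = 5 \left(H + \frac{1}{2}\right) = 5 \left(\frac{1}{2} + H\right) = \frac{5}{2} + 5 H$)
$u{\left(b,Z \right)} = -69 + b$ ($u{\left(b,Z \right)} = b - 69 = -69 + b$)
$-1744 - u{\left(43,G{\left(-7 \right)} \right)} = -1744 - \left(-69 + 43\right) = -1744 - -26 = -1744 + 26 = -1718$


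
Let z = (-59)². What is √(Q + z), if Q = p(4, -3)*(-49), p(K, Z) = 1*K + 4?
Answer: √3089 ≈ 55.579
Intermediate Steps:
p(K, Z) = 4 + K (p(K, Z) = K + 4 = 4 + K)
Q = -392 (Q = (4 + 4)*(-49) = 8*(-49) = -392)
z = 3481
√(Q + z) = √(-392 + 3481) = √3089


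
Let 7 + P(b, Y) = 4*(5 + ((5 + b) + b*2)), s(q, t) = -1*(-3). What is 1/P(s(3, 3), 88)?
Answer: 1/69 ≈ 0.014493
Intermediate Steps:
s(q, t) = 3
P(b, Y) = 33 + 12*b (P(b, Y) = -7 + 4*(5 + ((5 + b) + b*2)) = -7 + 4*(5 + ((5 + b) + 2*b)) = -7 + 4*(5 + (5 + 3*b)) = -7 + 4*(10 + 3*b) = -7 + (40 + 12*b) = 33 + 12*b)
1/P(s(3, 3), 88) = 1/(33 + 12*3) = 1/(33 + 36) = 1/69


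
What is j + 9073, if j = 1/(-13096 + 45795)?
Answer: 296678028/32699 ≈ 9073.0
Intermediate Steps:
j = 1/32699 ≈ 3.0582e-5
j + 9073 = 1/32699 + 9073 = 296678028/32699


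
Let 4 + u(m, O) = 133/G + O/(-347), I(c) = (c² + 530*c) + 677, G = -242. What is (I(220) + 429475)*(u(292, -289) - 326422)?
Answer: -8156937015015912/41987 ≈ -1.9427e+11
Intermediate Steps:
I(c) = 677 + c² + 530*c
u(m, O) = -1101/242 - O/347 (u(m, O) = -4 + (133/(-242) + O/(-347)) = -4 + (133*(-1/242) + O*(-1/347)) = -4 + (-133/242 - O/347) = -1101/242 - O/347)
(I(220) + 429475)*(u(292, -289) - 326422) = ((677 + 220² + 530*220) + 429475)*((-1101/242 - 1/347*(-289)) - 326422) = ((677 + 48400 + 116600) + 429475)*((-1101/242 + 289/347) - 326422) = (165677 + 429475)*(-312109/83974 - 326422) = 595152*(-27411273137/83974) = -8156937015015912/41987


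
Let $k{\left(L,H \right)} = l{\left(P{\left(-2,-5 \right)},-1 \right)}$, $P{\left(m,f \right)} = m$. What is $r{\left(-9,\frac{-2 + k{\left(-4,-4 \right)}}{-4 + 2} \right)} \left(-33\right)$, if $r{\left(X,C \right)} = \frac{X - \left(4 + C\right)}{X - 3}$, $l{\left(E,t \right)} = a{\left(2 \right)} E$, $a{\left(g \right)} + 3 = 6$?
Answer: $- \frac{187}{4} \approx -46.75$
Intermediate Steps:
$a{\left(g \right)} = 3$ ($a{\left(g \right)} = -3 + 6 = 3$)
$l{\left(E,t \right)} = 3 E$
$k{\left(L,H \right)} = -6$ ($k{\left(L,H \right)} = 3 \left(-2\right) = -6$)
$r{\left(X,C \right)} = \frac{-4 + X - C}{-3 + X}$
$r{\left(-9,\frac{-2 + k{\left(-4,-4 \right)}}{-4 + 2} \right)} \left(-33\right) = \frac{-4 - 9 - \frac{-2 - 6}{-4 + 2}}{-3 - 9} \left(-33\right) = \frac{-4 - 9 - - \frac{8}{-2}}{-12} \left(-33\right) = - \frac{-4 - 9 - \left(-8\right) \left(- \frac{1}{2}\right)}{12} \left(-33\right) = - \frac{-4 - 9 - 4}{12} \left(-33\right) = \left(- \frac{1}{12}\right) \left(-17\right) \left(-33\right) = \frac{17}{12} \left(-33\right) = - \frac{187}{4}$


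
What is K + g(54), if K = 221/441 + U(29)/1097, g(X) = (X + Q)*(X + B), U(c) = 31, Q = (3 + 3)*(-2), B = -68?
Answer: -284204768/483777 ≈ -587.47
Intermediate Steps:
Q = -12 (Q = 6*(-2) = -12)
g(X) = (-68 + X)*(-12 + X) (g(X) = (X - 12)*(X - 68) = (-12 + X)*(-68 + X) = (-68 + X)*(-12 + X))
K = 256108/483777 (K = 221/441 + 31/1097 = 256108/483777 ≈ 0.52939)
K + g(54) = 256108/483777 + (816 + 54² - 80*54) = 256108/483777 + (816 + 2916 - 4320) = 256108/483777 - 588 = -284204768/483777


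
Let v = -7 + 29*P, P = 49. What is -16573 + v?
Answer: -15159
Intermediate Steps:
v = 1414 (v = -7 + 29*49 = -7 + 1421 = 1414)
-16573 + v = -16573 + 1414 = -15159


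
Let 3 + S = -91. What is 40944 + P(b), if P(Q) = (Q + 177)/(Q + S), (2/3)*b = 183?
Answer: 14781687/361 ≈ 40947.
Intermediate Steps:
S = -94 (S = -3 - 91 = -94)
b = 549/2 (b = (3/2)*183 = 549/2 ≈ 274.50)
P(Q) = (177 + Q)/(-94 + Q) (P(Q) = (Q + 177)/(Q - 94) = (177 + Q)/(-94 + Q))
40944 + P(b) = 40944 + (177 + 549/2)/(-94 + 549/2) = 40944 + (903/2)/(361/2) = 40944 + (2/361)*(903/2) = 40944 + 903/361 = 14781687/361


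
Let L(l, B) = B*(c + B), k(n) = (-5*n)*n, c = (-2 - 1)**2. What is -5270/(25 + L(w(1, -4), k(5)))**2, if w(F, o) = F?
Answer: -1054/42195125 ≈ -2.4979e-5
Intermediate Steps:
c = 9 (c = (-3)**2 = 9)
k(n) = -5*n**2
L(l, B) = B*(9 + B)
-5270/(25 + L(w(1, -4), k(5)))**2 = -5270/(25 + (-5*5**2)*(9 - 5*5**2))**2 = -5270/(25 + (-5*25)*(9 - 5*25))**2 = -5270/(25 - 125*(9 - 125))**2 = -5270/(25 - 125*(-116))**2 = -5270/(25 + 14500)**2 = -5270/(14525**2) = -5270/210975625 = -5270*1/210975625 = -1054/42195125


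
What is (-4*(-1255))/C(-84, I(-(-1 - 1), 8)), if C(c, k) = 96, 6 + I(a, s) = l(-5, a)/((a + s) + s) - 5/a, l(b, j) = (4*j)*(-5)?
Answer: 1255/24 ≈ 52.292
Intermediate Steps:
l(b, j) = -20*j
I(a, s) = -6 - 5/a - 20*a/(a + 2*s) (I(a, s) = -6 + ((-20*a)/((a + s) + s) - 5/a) = -6 + ((-20*a)/(a + 2*s) - 5/a) = -6 + (-20*a/(a + 2*s) - 5/a) = -6 + (-5/a - 20*a/(a + 2*s)) = -6 - 5/a - 20*a/(a + 2*s))
(-4*(-1255))/C(-84, I(-(-1 - 1), 8)) = -4*(-1255)/96 = 5020*(1/96) = 1255/24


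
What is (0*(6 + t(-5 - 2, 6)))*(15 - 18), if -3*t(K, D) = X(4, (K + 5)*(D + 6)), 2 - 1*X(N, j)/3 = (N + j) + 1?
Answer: 0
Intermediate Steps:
X(N, j) = 3 - 3*N - 3*j (X(N, j) = 6 - 3*((N + j) + 1) = 6 - 3*(1 + N + j) = 6 + (-3 - 3*N - 3*j) = 3 - 3*N - 3*j)
t(K, D) = 3 + (5 + K)*(6 + D) (t(K, D) = -(3 - 3*4 - 3*(K + 5)*(D + 6))/3 = -(3 - 12 - 3*(5 + K)*(6 + D))/3 = -(-9 - 3*(5 + K)*(6 + D))/3 = 3 + (5 + K)*(6 + D))
(0*(6 + t(-5 - 2, 6)))*(15 - 18) = (0*(6 + (33 + 5*6 + 6*(-5 - 2) + 6*(-5 - 2))))*(15 - 18) = (0*(6 + (33 + 30 + 6*(-7) + 6*(-7))))*(-3) = (0*(6 + (33 + 30 - 42 - 42)))*(-3) = (0*(6 - 21))*(-3) = (0*(-15))*(-3) = 0*(-3) = 0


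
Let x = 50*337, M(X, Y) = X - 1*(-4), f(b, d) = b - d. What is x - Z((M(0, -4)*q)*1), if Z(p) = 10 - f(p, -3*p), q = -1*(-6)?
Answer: 16936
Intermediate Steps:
M(X, Y) = 4 + X (M(X, Y) = X + 4 = 4 + X)
x = 16850
q = 6
Z(p) = 10 - 4*p (Z(p) = 10 - (p - (-3)*p) = 10 - (p + 3*p) = 10 - 4*p)
x - Z((M(0, -4)*q)*1) = 16850 - (10 - 4*(4 + 0)*6) = 16850 - (10 - 4*4*6) = 16850 - (10 - 96) = 16850 - 1*(-86) = 16850 + 86 = 16936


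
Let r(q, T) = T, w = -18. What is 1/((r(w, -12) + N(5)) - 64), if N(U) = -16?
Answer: -1/92 ≈ -0.010870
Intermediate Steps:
1/((r(w, -12) + N(5)) - 64) = 1/((-12 - 16) - 64) = 1/(-28 - 64) = 1/(-92) = -1/92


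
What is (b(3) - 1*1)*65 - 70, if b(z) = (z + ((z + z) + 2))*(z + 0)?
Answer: 2010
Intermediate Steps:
b(z) = z*(2 + 3*z) (b(z) = (z + (2*z + 2))*z = (z + (2 + 2*z))*z = (2 + 3*z)*z = z*(2 + 3*z))
(b(3) - 1*1)*65 - 70 = (3*(2 + 3*3) - 1*1)*65 - 70 = (3*(2 + 9) - 1)*65 - 70 = (3*11 - 1)*65 - 70 = (33 - 1)*65 - 70 = 32*65 - 70 = 2080 - 70 = 2010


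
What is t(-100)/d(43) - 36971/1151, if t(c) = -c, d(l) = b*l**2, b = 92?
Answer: -1572236942/48948577 ≈ -32.120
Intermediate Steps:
d(l) = 92*l**2
t(-100)/d(43) - 36971/1151 = (-1*(-100))/((92*43**2)) - 36971/1151 = 100/((92*1849)) - 36971*1/1151 = 100/170108 - 36971/1151 = 100*(1/170108) - 36971/1151 = 25/42527 - 36971/1151 = -1572236942/48948577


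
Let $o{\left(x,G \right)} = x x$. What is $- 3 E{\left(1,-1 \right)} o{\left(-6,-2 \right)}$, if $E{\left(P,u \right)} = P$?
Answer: $-108$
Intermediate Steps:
$o{\left(x,G \right)} = x^{2}$
$- 3 E{\left(1,-1 \right)} o{\left(-6,-2 \right)} = \left(-3\right) 1 \left(-6\right)^{2} = \left(-3\right) 36 = -108$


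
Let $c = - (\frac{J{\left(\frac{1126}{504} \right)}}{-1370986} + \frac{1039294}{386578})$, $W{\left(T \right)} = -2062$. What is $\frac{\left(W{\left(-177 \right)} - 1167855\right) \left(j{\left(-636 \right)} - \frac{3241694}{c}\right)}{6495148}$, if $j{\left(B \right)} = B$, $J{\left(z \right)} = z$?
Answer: $- \frac{63281774077964179195009965}{291521628937740472799} \approx -2.1707 \cdot 10^{5}$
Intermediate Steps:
$c = - \frac{179531939187677}{66779121264408}$ ($c = - (\frac{1126 \cdot \frac{1}{504}}{-1370986} + \frac{1039294}{386578}) = - (1126 \cdot \frac{1}{504} \left(- \frac{1}{1370986}\right) + 1039294 \cdot \frac{1}{386578}) = - (\frac{563}{252} \left(- \frac{1}{1370986}\right) + \frac{519647}{193289}) = - (- \frac{563}{345488472} + \frac{519647}{193289}) = \left(-1\right) \frac{179531939187677}{66779121264408} = - \frac{179531939187677}{66779121264408} \approx -2.6884$)
$\frac{\left(W{\left(-177 \right)} - 1167855\right) \left(j{\left(-636 \right)} - \frac{3241694}{c}\right)}{6495148} = \frac{\left(-2062 - 1167855\right) \left(-636 - \frac{3241694}{- \frac{179531939187677}{66779121264408}}\right)}{6495148} = - 1169917 \left(-636 - - \frac{216477476728103827152}{179531939187677}\right) \frac{1}{6495148} = - 1169917 \left(-636 + \frac{216477476728103827152}{179531939187677}\right) \frac{1}{6495148} = \left(-1169917\right) \frac{216363294414780464580}{179531939187677} \cdot \frac{1}{6495148} = \left(- \frac{253127096311856716780039860}{179531939187677}\right) \frac{1}{6495148} = - \frac{63281774077964179195009965}{291521628937740472799}$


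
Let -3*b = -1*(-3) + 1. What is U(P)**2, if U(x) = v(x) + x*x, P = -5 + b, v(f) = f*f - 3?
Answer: 483025/81 ≈ 5963.3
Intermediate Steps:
b = -4/3 (b = -(-1*(-3) + 1)/3 = -(3 + 1)/3 = -1/3*4 = -4/3 ≈ -1.3333)
v(f) = -3 + f**2 (v(f) = f**2 - 3 = -3 + f**2)
P = -19/3 (P = -5 - 4/3 = -19/3 ≈ -6.3333)
U(x) = -3 + 2*x**2 (U(x) = (-3 + x**2) + x*x = (-3 + x**2) + x**2 = -3 + 2*x**2)
U(P)**2 = (-3 + 2*(-19/3)**2)**2 = (-3 + 2*(361/9))**2 = (-3 + 722/9)**2 = (695/9)**2 = 483025/81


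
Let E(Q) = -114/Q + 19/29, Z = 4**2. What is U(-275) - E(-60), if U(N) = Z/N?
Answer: -41683/15950 ≈ -2.6134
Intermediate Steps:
Z = 16
U(N) = 16/N
E(Q) = 19/29 - 114/Q (E(Q) = -114/Q + 19*(1/29) = -114/Q + 19/29 = 19/29 - 114/Q)
U(-275) - E(-60) = 16/(-275) - (19/29 - 114/(-60)) = 16*(-1/275) - (19/29 - 114*(-1/60)) = -16/275 - (19/29 + 19/10) = -16/275 - 1*741/290 = -16/275 - 741/290 = -41683/15950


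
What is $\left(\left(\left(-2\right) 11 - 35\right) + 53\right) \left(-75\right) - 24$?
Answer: $276$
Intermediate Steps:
$\left(\left(\left(-2\right) 11 - 35\right) + 53\right) \left(-75\right) - 24 = \left(\left(-22 - 35\right) + 53\right) \left(-75\right) - 24 = \left(-57 + 53\right) \left(-75\right) - 24 = \left(-4\right) \left(-75\right) - 24 = 300 - 24 = 276$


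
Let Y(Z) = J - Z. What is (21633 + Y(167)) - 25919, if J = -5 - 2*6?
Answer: -4470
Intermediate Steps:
J = -17 (J = -5 - 12 = -17)
Y(Z) = -17 - Z
(21633 + Y(167)) - 25919 = (21633 + (-17 - 1*167)) - 25919 = (21633 + (-17 - 167)) - 25919 = (21633 - 184) - 25919 = 21449 - 25919 = -4470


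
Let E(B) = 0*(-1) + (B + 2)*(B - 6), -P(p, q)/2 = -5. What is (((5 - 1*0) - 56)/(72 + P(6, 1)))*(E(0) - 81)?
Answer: 4743/82 ≈ 57.841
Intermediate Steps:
P(p, q) = 10 (P(p, q) = -2*(-5) = 10)
E(B) = (-6 + B)*(2 + B) (E(B) = 0 + (2 + B)*(-6 + B) = 0 + (-6 + B)*(2 + B) = (-6 + B)*(2 + B))
(((5 - 1*0) - 56)/(72 + P(6, 1)))*(E(0) - 81) = (((5 - 1*0) - 56)/(72 + 10))*((-12 + 0² - 4*0) - 81) = (((5 + 0) - 56)/82)*((-12 + 0 + 0) - 81) = ((5 - 56)*(1/82))*(-12 - 81) = -51*1/82*(-93) = -51/82*(-93) = 4743/82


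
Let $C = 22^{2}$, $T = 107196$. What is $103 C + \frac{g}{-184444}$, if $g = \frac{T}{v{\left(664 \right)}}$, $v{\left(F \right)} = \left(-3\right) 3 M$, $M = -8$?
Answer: $\frac{55169404795}{1106664} \approx 49852.0$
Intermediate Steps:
$v{\left(F \right)} = 72$ ($v{\left(F \right)} = \left(-3\right) 3 \left(-8\right) = \left(-9\right) \left(-8\right) = 72$)
$g = \frac{8933}{6}$ ($g = \frac{107196}{72} = 107196 \cdot \frac{1}{72} = \frac{8933}{6} \approx 1488.8$)
$C = 484$
$103 C + \frac{g}{-184444} = 103 \cdot 484 + \frac{8933}{6 \left(-184444\right)} = 49852 + \frac{8933}{6} \left(- \frac{1}{184444}\right) = 49852 - \frac{8933}{1106664} = \frac{55169404795}{1106664}$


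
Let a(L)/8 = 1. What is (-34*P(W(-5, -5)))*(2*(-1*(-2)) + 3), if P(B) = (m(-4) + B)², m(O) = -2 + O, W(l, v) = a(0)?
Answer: -952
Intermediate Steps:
a(L) = 8 (a(L) = 8*1 = 8)
W(l, v) = 8
P(B) = (-6 + B)² (P(B) = ((-2 - 4) + B)² = (-6 + B)²)
(-34*P(W(-5, -5)))*(2*(-1*(-2)) + 3) = (-34*(-6 + 8)²)*(2*(-1*(-2)) + 3) = (-34*2²)*(2*2 + 3) = (-34*4)*(4 + 3) = -136*7 = -952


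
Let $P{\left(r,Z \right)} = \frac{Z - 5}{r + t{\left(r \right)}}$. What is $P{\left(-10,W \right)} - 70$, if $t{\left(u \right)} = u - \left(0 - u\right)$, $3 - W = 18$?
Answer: $- \frac{208}{3} \approx -69.333$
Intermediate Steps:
$W = -15$ ($W = 3 - 18 = -15$)
$t{\left(u \right)} = 2 u$ ($t{\left(u \right)} = u - - u = u + u = 2 u$)
$P{\left(r,Z \right)} = \frac{-5 + Z}{3 r}$ ($P{\left(r,Z \right)} = \frac{Z - 5}{r + 2 r} = \frac{-5 + Z}{3 r}$)
$P{\left(-10,W \right)} - 70 = \frac{-5 - 15}{3 \left(-10\right)} - 70 = \frac{1}{3} \left(- \frac{1}{10}\right) \left(-20\right) - 70 = \frac{2}{3} - 70 = - \frac{208}{3}$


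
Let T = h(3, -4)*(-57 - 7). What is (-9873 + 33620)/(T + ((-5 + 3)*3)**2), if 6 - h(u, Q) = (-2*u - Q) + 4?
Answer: -23747/220 ≈ -107.94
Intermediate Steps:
h(u, Q) = 2 + Q + 2*u (h(u, Q) = 6 - ((-2*u - Q) + 4) = 6 - ((-Q - 2*u) + 4) = 6 - (4 - Q - 2*u) = 6 + (-4 + Q + 2*u) = 2 + Q + 2*u)
T = -256 (T = (2 - 4 + 2*3)*(-57 - 7) = (2 - 4 + 6)*(-64) = 4*(-64) = -256)
(-9873 + 33620)/(T + ((-5 + 3)*3)**2) = (-9873 + 33620)/(-256 + ((-5 + 3)*3)**2) = 23747/(-256 + (-2*3)**2) = 23747/(-256 + (-6)**2) = 23747/(-256 + 36) = 23747/(-220) = 23747*(-1/220) = -23747/220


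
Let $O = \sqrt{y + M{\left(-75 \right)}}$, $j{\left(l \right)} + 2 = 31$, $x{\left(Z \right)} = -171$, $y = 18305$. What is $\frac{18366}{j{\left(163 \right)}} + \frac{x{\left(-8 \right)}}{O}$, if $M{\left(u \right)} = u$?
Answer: $\frac{18366}{29} - \frac{171 \sqrt{18230}}{18230} \approx 632.04$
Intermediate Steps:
$j{\left(l \right)} = 29$ ($j{\left(l \right)} = -2 + 31 = 29$)
$O = \sqrt{18230}$ ($O = \sqrt{18305 - 75} = \sqrt{18230} \approx 135.02$)
$\frac{18366}{j{\left(163 \right)}} + \frac{x{\left(-8 \right)}}{O} = \frac{18366}{29} - \frac{171}{\sqrt{18230}} = 18366 \cdot \frac{1}{29} - 171 \frac{\sqrt{18230}}{18230} = \frac{18366}{29} - \frac{171 \sqrt{18230}}{18230}$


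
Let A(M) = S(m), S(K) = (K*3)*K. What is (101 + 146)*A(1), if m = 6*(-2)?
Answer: 106704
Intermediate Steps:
m = -12
S(K) = 3*K² (S(K) = (3*K)*K = 3*K²)
A(M) = 432 (A(M) = 3*(-12)² = 3*144 = 432)
(101 + 146)*A(1) = (101 + 146)*432 = 247*432 = 106704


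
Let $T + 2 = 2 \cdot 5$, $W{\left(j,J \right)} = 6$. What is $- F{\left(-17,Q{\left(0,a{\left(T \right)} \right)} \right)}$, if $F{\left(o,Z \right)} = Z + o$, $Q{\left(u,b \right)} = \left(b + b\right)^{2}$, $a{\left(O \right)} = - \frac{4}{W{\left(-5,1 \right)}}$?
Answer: $\frac{137}{9} \approx 15.222$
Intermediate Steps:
$T = 8$ ($T = -2 + 2 \cdot 5 = -2 + 10 = 8$)
$a{\left(O \right)} = - \frac{2}{3}$ ($a{\left(O \right)} = - \frac{4}{6} = \left(-4\right) \frac{1}{6} = - \frac{2}{3}$)
$Q{\left(u,b \right)} = 4 b^{2}$ ($Q{\left(u,b \right)} = \left(2 b\right)^{2} = 4 b^{2}$)
$- F{\left(-17,Q{\left(0,a{\left(T \right)} \right)} \right)} = - (4 \left(- \frac{2}{3}\right)^{2} - 17) = - (4 \cdot \frac{4}{9} - 17) = - (\frac{16}{9} - 17) = \left(-1\right) \left(- \frac{137}{9}\right) = \frac{137}{9}$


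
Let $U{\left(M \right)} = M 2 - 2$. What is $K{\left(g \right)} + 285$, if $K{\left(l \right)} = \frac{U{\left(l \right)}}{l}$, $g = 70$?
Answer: $\frac{10044}{35} \approx 286.97$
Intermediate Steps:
$U{\left(M \right)} = -2 + 2 M$ ($U{\left(M \right)} = 2 M - 2 = -2 + 2 M$)
$K{\left(l \right)} = \frac{-2 + 2 l}{l}$
$K{\left(g \right)} + 285 = \left(2 - \frac{2}{70}\right) + 285 = \left(2 - \frac{1}{35}\right) + 285 = \frac{69}{35} + 285 = \frac{10044}{35}$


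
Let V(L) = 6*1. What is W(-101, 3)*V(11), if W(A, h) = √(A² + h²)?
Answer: 6*√10210 ≈ 606.27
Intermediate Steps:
V(L) = 6
W(-101, 3)*V(11) = √((-101)² + 3²)*6 = √(10201 + 9)*6 = √10210*6 = 6*√10210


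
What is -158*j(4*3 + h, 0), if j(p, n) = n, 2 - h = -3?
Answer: 0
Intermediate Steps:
h = 5 (h = 2 - 1*(-3) = 2 + 3 = 5)
-158*j(4*3 + h, 0) = -158*0 = 0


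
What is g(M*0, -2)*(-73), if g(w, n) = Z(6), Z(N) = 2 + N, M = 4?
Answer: -584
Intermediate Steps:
g(w, n) = 8 (g(w, n) = 2 + 6 = 8)
g(M*0, -2)*(-73) = 8*(-73) = -584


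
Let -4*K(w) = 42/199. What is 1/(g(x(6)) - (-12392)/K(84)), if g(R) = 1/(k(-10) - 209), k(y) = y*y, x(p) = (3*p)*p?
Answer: -2289/537589765 ≈ -4.2579e-6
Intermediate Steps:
x(p) = 3*p²
k(y) = y²
K(w) = -21/398 (K(w) = -21/(2*199) = -¼*42/199 = -21/398)
g(R) = -1/109 (g(R) = 1/((-10)² - 209) = 1/(100 - 209) = 1/(-109) = -1/109)
1/(g(x(6)) - (-12392)/K(84)) = 1/(-1/109 - (-12392)/(-21/398)) = 1/(-1/109 - (-12392)*(-398)/21) = 1/(-1/109 - 1*4932016/21) = 1/(-1/109 - 4932016/21) = 1/(-537589765/2289) = -2289/537589765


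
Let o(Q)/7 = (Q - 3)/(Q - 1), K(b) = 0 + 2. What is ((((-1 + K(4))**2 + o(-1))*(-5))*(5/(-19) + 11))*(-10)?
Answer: 153000/19 ≈ 8052.6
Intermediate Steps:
K(b) = 2
o(Q) = 7*(-3 + Q)/(-1 + Q) (o(Q) = 7*((Q - 3)/(Q - 1)) = 7*((-3 + Q)/(-1 + Q)) = 7*(-3 + Q)/(-1 + Q))
((((-1 + K(4))**2 + o(-1))*(-5))*(5/(-19) + 11))*(-10) = ((((-1 + 2)**2 + 7*(-3 - 1)/(-1 - 1))*(-5))*(5/(-19) + 11))*(-10) = (((1**2 + 7*(-4)/(-2))*(-5))*(5*(-1/19) + 11))*(-10) = (((1 + 7*(-1/2)*(-4))*(-5))*(-5/19 + 11))*(-10) = (((1 + 14)*(-5))*(204/19))*(-10) = ((15*(-5))*(204/19))*(-10) = -75*204/19*(-10) = -15300/19*(-10) = 153000/19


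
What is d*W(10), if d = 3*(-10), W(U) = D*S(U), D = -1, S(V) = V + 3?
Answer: 390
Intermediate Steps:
S(V) = 3 + V
W(U) = -3 - U (W(U) = -(3 + U) = -3 - U)
d = -30
d*W(10) = -30*(-3 - 1*10) = -30*(-3 - 10) = -30*(-13) = 390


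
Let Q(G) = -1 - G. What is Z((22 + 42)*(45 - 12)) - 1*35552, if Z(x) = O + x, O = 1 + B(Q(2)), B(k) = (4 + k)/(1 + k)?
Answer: -66879/2 ≈ -33440.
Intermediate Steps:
B(k) = (4 + k)/(1 + k)
O = ½ (O = 1 + (4 + (-1 - 1*2))/(1 + (-1 - 1*2)) = 1 + (4 + (-1 - 2))/(1 + (-1 - 2)) = 1 + (4 - 3)/(1 - 3) = 1 + 1/(-2) = 1 - ½*1 = 1 - ½ = ½ ≈ 0.50000)
Z(x) = ½ + x
Z((22 + 42)*(45 - 12)) - 1*35552 = (½ + (22 + 42)*(45 - 12)) - 1*35552 = (½ + 64*33) - 35552 = (½ + 2112) - 35552 = 4225/2 - 35552 = -66879/2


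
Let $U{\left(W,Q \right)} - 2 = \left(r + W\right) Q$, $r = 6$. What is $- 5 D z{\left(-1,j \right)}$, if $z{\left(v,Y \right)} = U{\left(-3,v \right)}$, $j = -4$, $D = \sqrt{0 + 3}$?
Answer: $5 \sqrt{3} \approx 8.6602$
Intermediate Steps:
$D = \sqrt{3} \approx 1.732$
$U{\left(W,Q \right)} = 2 + Q \left(6 + W\right)$ ($U{\left(W,Q \right)} = 2 + \left(6 + W\right) Q = 2 + Q \left(6 + W\right)$)
$z{\left(v,Y \right)} = 2 + 3 v$ ($z{\left(v,Y \right)} = 2 + 6 v + v \left(-3\right) = 2 + 6 v - 3 v = 2 + 3 v$)
$- 5 D z{\left(-1,j \right)} = - 5 \sqrt{3} \left(2 + 3 \left(-1\right)\right) = - 5 \sqrt{3} \left(2 - 3\right) = - 5 \sqrt{3} \left(-1\right) = 5 \sqrt{3}$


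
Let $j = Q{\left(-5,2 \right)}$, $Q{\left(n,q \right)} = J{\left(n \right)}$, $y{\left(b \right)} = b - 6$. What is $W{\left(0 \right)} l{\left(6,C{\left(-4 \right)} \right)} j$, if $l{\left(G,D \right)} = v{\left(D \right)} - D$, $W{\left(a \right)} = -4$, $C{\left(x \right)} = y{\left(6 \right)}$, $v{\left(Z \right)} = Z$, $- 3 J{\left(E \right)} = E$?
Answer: $0$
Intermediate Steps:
$J{\left(E \right)} = - \frac{E}{3}$
$y{\left(b \right)} = -6 + b$ ($y{\left(b \right)} = b - 6 = -6 + b$)
$Q{\left(n,q \right)} = - \frac{n}{3}$
$j = \frac{5}{3}$ ($j = \left(- \frac{1}{3}\right) \left(-5\right) = \frac{5}{3} \approx 1.6667$)
$C{\left(x \right)} = 0$ ($C{\left(x \right)} = -6 + 6 = 0$)
$l{\left(G,D \right)} = 0$ ($l{\left(G,D \right)} = D - D = 0$)
$W{\left(0 \right)} l{\left(6,C{\left(-4 \right)} \right)} j = \left(-4\right) 0 \cdot \frac{5}{3} = 0 \cdot \frac{5}{3} = 0$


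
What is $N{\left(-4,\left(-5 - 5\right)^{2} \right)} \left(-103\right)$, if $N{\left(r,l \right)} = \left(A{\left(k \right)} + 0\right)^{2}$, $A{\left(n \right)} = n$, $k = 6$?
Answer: $-3708$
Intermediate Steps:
$N{\left(r,l \right)} = 36$ ($N{\left(r,l \right)} = \left(6 + 0\right)^{2} = 6^{2} = 36$)
$N{\left(-4,\left(-5 - 5\right)^{2} \right)} \left(-103\right) = 36 \left(-103\right) = -3708$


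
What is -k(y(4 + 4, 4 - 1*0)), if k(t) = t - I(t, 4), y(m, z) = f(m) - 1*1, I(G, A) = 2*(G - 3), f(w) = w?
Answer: 1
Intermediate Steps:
I(G, A) = -6 + 2*G (I(G, A) = 2*(-3 + G) = -6 + 2*G)
y(m, z) = -1 + m (y(m, z) = m - 1*1 = m - 1 = -1 + m)
k(t) = 6 - t (k(t) = t - (-6 + 2*t) = t + (6 - 2*t) = 6 - t)
-k(y(4 + 4, 4 - 1*0)) = -(6 - (-1 + (4 + 4))) = -(6 - (-1 + 8)) = -(6 - 1*7) = -(6 - 7) = -1*(-1) = 1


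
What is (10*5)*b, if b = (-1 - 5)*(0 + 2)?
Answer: -600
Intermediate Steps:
b = -12 (b = -6*2 = -12)
(10*5)*b = (10*5)*(-12) = 50*(-12) = -600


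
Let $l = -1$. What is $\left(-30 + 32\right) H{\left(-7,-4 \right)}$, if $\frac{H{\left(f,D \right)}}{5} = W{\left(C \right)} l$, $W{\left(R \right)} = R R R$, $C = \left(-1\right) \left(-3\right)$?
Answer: $-270$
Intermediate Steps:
$C = 3$
$W{\left(R \right)} = R^{3}$ ($W{\left(R \right)} = R^{2} R = R^{3}$)
$H{\left(f,D \right)} = -135$ ($H{\left(f,D \right)} = 5 \cdot 3^{3} \left(-1\right) = 5 \cdot 27 \left(-1\right) = 5 \left(-27\right) = -135$)
$\left(-30 + 32\right) H{\left(-7,-4 \right)} = \left(-30 + 32\right) \left(-135\right) = 2 \left(-135\right) = -270$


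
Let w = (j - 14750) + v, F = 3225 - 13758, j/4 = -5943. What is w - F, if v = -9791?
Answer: -37780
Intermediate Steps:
j = -23772 (j = 4*(-5943) = -23772)
F = -10533
w = -48313 (w = (-23772 - 14750) - 9791 = -38522 - 9791 = -48313)
w - F = -48313 - 1*(-10533) = -48313 + 10533 = -37780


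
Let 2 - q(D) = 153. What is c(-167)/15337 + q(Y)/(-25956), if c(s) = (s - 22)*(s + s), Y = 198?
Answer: 33486007/8124228 ≈ 4.1217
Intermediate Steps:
q(D) = -151 (q(D) = 2 - 1*153 = 2 - 153 = -151)
c(s) = 2*s*(-22 + s) (c(s) = (-22 + s)*(2*s) = 2*s*(-22 + s))
c(-167)/15337 + q(Y)/(-25956) = (2*(-167)*(-22 - 167))/15337 - 151/(-25956) = (2*(-167)*(-189))*(1/15337) - 151*(-1/25956) = 63126*(1/15337) + 151/25956 = 9018/2191 + 151/25956 = 33486007/8124228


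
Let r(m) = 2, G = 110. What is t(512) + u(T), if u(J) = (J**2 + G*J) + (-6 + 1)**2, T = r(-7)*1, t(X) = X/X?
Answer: 250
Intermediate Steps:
t(X) = 1
T = 2 (T = 2*1 = 2)
u(J) = 25 + J**2 + 110*J (u(J) = (J**2 + 110*J) + (-6 + 1)**2 = (J**2 + 110*J) + (-5)**2 = (J**2 + 110*J) + 25 = 25 + J**2 + 110*J)
t(512) + u(T) = 1 + (25 + 2**2 + 110*2) = 1 + (25 + 4 + 220) = 1 + 249 = 250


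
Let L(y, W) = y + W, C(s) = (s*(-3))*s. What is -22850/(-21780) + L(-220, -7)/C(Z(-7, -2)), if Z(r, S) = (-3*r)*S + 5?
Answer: 3292967/2981682 ≈ 1.1044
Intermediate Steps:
Z(r, S) = 5 - 3*S*r (Z(r, S) = -3*S*r + 5 = 5 - 3*S*r)
C(s) = -3*s² (C(s) = (-3*s)*s = -3*s²)
L(y, W) = W + y
-22850/(-21780) + L(-220, -7)/C(Z(-7, -2)) = -22850/(-21780) + (-7 - 220)/((-3*(5 - 3*(-2)*(-7))²)) = -22850*(-1/21780) - 227*(-1/(3*(5 - 42)²)) = 2285/2178 - 227/((-3*(-37)²)) = 2285/2178 - 227/((-3*1369)) = 2285/2178 - 227/(-4107) = 2285/2178 - 227*(-1/4107) = 2285/2178 + 227/4107 = 3292967/2981682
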